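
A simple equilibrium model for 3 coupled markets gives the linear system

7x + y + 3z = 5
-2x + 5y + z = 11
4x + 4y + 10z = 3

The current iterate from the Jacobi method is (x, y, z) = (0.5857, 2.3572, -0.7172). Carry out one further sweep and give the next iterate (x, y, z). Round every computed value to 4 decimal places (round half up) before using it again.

(0.6849, 2.5777, -0.8772)

One sweep:
  x = (5 - (1)·2.3572 - (3)·-0.7172) / (7) = 0.6849
  y = (11 - (-2)·0.5857 - (1)·-0.7172) / (5) = 2.5777
  z = (3 - (4)·0.5857 - (4)·2.3572) / (10) = -0.8772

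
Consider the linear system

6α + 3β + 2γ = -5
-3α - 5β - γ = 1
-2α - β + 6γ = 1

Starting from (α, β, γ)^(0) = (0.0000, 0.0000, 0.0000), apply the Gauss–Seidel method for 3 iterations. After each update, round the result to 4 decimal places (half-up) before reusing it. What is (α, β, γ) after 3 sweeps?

Iteration 1:
  α = (-5 - (3)·0.0000 - (2)·0.0000) / (6) = -0.8333
  β = (1 - (-3)·-0.8333 - (-1)·0.0000) / (-5) = 0.3000
  γ = (1 - (-2)·-0.8333 - (-1)·0.3000) / (6) = -0.0611
Iteration 2:
  α = (-5 - (3)·0.3000 - (2)·-0.0611) / (6) = -0.9630
  β = (1 - (-3)·-0.9630 - (-1)·-0.0611) / (-5) = 0.3900
  γ = (1 - (-2)·-0.9630 - (-1)·0.3900) / (6) = -0.0893
Iteration 3:
  α = (-5 - (3)·0.3900 - (2)·-0.0893) / (6) = -0.9986
  β = (1 - (-3)·-0.9986 - (-1)·-0.0893) / (-5) = 0.4170
  γ = (1 - (-2)·-0.9986 - (-1)·0.4170) / (6) = -0.0967

(-0.9986, 0.4170, -0.0967)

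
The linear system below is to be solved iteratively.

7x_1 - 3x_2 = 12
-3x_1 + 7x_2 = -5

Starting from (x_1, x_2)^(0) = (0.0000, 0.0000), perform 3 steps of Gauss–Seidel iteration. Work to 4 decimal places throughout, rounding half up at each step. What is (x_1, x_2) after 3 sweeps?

Iteration 1:
  x_1 = (12 - (-3)·0.0000) / (7) = 1.7143
  x_2 = (-5 - (-3)·1.7143) / (7) = 0.0204
Iteration 2:
  x_1 = (12 - (-3)·0.0204) / (7) = 1.7230
  x_2 = (-5 - (-3)·1.7230) / (7) = 0.0241
Iteration 3:
  x_1 = (12 - (-3)·0.0241) / (7) = 1.7246
  x_2 = (-5 - (-3)·1.7246) / (7) = 0.0248

(1.7246, 0.0248)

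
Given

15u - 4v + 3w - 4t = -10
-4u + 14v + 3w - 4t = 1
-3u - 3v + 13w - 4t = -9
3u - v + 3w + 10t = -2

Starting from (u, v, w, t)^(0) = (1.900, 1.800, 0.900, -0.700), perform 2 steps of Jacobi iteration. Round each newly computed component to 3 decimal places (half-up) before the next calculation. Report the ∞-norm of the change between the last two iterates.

Iteration 1:
  u = (-10 - (-4)·1.800 - (3)·0.900 - (-4)·-0.700) / (15) = -0.553
  v = (1 - (-4)·1.900 - (3)·0.900 - (-4)·-0.700) / (14) = 0.221
  w = (-9 - (-3)·1.900 - (-3)·1.800 - (-4)·-0.700) / (13) = -0.054
  t = (-2 - (3)·1.900 - (-1)·1.800 - (3)·0.900) / (10) = -0.860
Iteration 2:
  u = (-10 - (-4)·0.221 - (3)·-0.054 - (-4)·-0.860) / (15) = -0.826
  v = (1 - (-4)·-0.553 - (3)·-0.054 - (-4)·-0.860) / (14) = -0.321
  w = (-9 - (-3)·-0.553 - (-3)·0.221 - (-4)·-0.860) / (13) = -1.034
  t = (-2 - (3)·-0.553 - (-1)·0.221 - (3)·-0.054) / (10) = 0.004
Change: (-0.273, -0.542, -0.980, 0.864) → max |·| = 0.980

0.980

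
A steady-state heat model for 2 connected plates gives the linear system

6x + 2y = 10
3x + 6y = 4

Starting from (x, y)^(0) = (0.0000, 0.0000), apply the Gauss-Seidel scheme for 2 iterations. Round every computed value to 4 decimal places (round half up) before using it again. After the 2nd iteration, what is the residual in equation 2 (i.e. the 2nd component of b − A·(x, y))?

Iteration 1:
  x = (10 - (2)·0.0000) / (6) = 1.6667
  y = (4 - (3)·1.6667) / (6) = -0.1667
Iteration 2:
  x = (10 - (2)·-0.1667) / (6) = 1.7222
  y = (4 - (3)·1.7222) / (6) = -0.1944
Residual b − A·x = (0.0556, -0.0002)

-0.0002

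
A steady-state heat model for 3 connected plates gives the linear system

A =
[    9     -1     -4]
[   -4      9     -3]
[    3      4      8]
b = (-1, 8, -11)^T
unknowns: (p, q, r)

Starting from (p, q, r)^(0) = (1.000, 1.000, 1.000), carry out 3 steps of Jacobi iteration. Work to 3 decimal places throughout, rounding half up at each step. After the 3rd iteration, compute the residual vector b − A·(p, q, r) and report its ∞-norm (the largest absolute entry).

4.063

Iteration 1:
  p = (-1 - (-1)·1.000 - (-4)·1.000) / (9) = 0.444
  q = (8 - (-4)·1.000 - (-3)·1.000) / (9) = 1.667
  r = (-11 - (3)·1.000 - (4)·1.000) / (8) = -2.250
Iteration 2:
  p = (-1 - (-1)·1.667 - (-4)·-2.250) / (9) = -0.926
  q = (8 - (-4)·0.444 - (-3)·-2.250) / (9) = 0.336
  r = (-11 - (3)·0.444 - (4)·1.667) / (8) = -2.375
Iteration 3:
  p = (-1 - (-1)·0.336 - (-4)·-2.375) / (9) = -1.129
  q = (8 - (-4)·-0.926 - (-3)·-2.375) / (9) = -0.314
  r = (-11 - (3)·-0.926 - (4)·0.336) / (8) = -1.196
Residual b − A·x = (4.063, 2.722, 3.211); ∞-norm = 4.063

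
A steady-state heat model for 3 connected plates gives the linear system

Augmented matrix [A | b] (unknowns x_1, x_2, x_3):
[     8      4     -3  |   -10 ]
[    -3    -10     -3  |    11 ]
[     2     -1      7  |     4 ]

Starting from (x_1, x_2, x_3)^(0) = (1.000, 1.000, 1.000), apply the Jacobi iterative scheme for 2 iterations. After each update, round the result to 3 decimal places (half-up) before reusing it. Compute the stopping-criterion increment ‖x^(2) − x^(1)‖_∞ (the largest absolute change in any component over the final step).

Iteration 1:
  x_1 = (-10 - (4)·1.000 - (-3)·1.000) / (8) = -1.375
  x_2 = (11 - (-3)·1.000 - (-3)·1.000) / (-10) = -1.700
  x_3 = (4 - (2)·1.000 - (-1)·1.000) / (7) = 0.429
Iteration 2:
  x_1 = (-10 - (4)·-1.700 - (-3)·0.429) / (8) = -0.239
  x_2 = (11 - (-3)·-1.375 - (-3)·0.429) / (-10) = -0.816
  x_3 = (4 - (2)·-1.375 - (-1)·-1.700) / (7) = 0.721
Change: (1.136, 0.884, 0.292) → max |·| = 1.136

1.136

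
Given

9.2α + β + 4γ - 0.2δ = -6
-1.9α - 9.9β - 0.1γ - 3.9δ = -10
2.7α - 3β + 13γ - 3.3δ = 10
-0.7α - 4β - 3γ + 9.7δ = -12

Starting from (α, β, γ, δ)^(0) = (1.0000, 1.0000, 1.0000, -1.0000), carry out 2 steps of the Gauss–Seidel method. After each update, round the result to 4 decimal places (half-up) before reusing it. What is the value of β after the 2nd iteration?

1.3725

Iteration 1:
  α = (-6 - (1)·1.0000 - (4)·1.0000 - (-0.2)·-1.0000) / (9.2) = -1.2174
  β = (-10 - (-1.9)·-1.2174 - (-0.1)·1.0000 - (-3.9)·-1.0000) / (-9.9) = 1.6276
  γ = (10 - (2.7)·-1.2174 - (-3)·1.6276 - (-3.3)·-1.0000) / (13) = 1.1438
  δ = (-12 - (-0.7)·-1.2174 - (-4)·1.6276 - (-3)·1.1438) / (9.7) = -0.3000
Iteration 2:
  α = (-6 - (1)·1.6276 - (4)·1.1438 - (-0.2)·-0.3000) / (9.2) = -1.3329
  β = (-10 - (-1.9)·-1.3329 - (-0.1)·1.1438 - (-3.9)·-0.3000) / (-9.9) = 1.3725
  γ = (10 - (2.7)·-1.3329 - (-3)·1.3725 - (-3.3)·-0.3000) / (13) = 1.2866
  δ = (-12 - (-0.7)·-1.3329 - (-4)·1.3725 - (-3)·1.2866) / (9.7) = -0.3694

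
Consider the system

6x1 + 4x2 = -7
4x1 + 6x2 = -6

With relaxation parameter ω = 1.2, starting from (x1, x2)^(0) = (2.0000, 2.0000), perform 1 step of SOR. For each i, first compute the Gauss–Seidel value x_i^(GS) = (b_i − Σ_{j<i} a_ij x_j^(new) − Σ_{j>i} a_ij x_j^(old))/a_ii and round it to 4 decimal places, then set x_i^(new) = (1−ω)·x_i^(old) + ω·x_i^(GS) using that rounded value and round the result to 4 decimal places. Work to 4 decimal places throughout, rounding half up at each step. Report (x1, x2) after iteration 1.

Iteration 1:
  x1: GS value = (-7 - (4)·2.0000) / (6) = -2.5000;  x1 ← (1−ω)·2.0000 + ω·-2.5000 = -3.4000
  x2: GS value = (-6 - (4)·-3.4000) / (6) = 1.2667;  x2 ← (1−ω)·2.0000 + ω·1.2667 = 1.1200

(-3.4000, 1.1200)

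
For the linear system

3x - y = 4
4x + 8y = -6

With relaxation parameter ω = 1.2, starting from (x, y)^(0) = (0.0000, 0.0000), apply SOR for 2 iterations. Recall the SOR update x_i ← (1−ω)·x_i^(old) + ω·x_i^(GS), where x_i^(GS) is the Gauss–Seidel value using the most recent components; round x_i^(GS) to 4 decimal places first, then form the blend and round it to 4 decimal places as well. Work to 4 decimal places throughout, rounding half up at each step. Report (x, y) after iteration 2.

Iteration 1:
  x: GS value = (4 - (-1)·0.0000) / (3) = 1.3333;  x ← (1−ω)·0.0000 + ω·1.3333 = 1.6000
  y: GS value = (-6 - (4)·1.6000) / (8) = -1.5500;  y ← (1−ω)·0.0000 + ω·-1.5500 = -1.8600
Iteration 2:
  x: GS value = (4 - (-1)·-1.8600) / (3) = 0.7133;  x ← (1−ω)·1.6000 + ω·0.7133 = 0.5360
  y: GS value = (-6 - (4)·0.5360) / (8) = -1.0180;  y ← (1−ω)·-1.8600 + ω·-1.0180 = -0.8496

(0.5360, -0.8496)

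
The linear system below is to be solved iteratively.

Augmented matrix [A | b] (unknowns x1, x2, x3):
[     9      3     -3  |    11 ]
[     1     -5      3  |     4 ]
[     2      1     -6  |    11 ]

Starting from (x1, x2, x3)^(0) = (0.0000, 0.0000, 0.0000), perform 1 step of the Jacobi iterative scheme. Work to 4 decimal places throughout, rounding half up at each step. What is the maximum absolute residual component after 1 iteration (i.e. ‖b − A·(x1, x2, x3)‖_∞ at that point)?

4.2777

Iteration 1:
  x1 = (11 - (3)·0.0000 - (-3)·0.0000) / (9) = 1.2222
  x2 = (4 - (1)·0.0000 - (3)·0.0000) / (-5) = -0.8000
  x3 = (11 - (2)·0.0000 - (1)·0.0000) / (-6) = -1.8333
Residual b − A·x = (-3.0997, 4.2777, -1.6442); ∞-norm = 4.2777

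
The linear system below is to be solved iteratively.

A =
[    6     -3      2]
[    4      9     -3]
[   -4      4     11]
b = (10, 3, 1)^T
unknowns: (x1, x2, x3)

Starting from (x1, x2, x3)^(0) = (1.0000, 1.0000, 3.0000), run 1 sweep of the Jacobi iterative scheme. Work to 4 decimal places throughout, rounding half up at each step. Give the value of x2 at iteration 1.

0.8889

Iteration 1:
  x1 = (10 - (-3)·1.0000 - (2)·3.0000) / (6) = 1.1667
  x2 = (3 - (4)·1.0000 - (-3)·3.0000) / (9) = 0.8889
  x3 = (1 - (-4)·1.0000 - (4)·1.0000) / (11) = 0.0909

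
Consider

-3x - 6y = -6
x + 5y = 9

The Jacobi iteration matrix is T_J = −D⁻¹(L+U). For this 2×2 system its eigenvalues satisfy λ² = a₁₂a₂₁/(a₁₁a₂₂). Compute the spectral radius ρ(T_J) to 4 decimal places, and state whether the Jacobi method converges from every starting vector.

0.6325

a₁₂a₂₁/(a₁₁a₂₂) = (-6)·(1) / ((-3)·(5)) = 0.400000
ρ = √|0.400000| = √0.400000 = 0.6325
ρ < 1, so Jacobi converges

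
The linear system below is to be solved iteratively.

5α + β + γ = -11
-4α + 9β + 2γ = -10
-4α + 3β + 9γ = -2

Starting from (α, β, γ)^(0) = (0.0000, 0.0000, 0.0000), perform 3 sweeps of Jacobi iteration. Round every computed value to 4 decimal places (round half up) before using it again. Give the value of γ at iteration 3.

Iteration 1:
  α = (-11 - (1)·0.0000 - (1)·0.0000) / (5) = -2.2000
  β = (-10 - (-4)·0.0000 - (2)·0.0000) / (9) = -1.1111
  γ = (-2 - (-4)·0.0000 - (3)·0.0000) / (9) = -0.2222
Iteration 2:
  α = (-11 - (1)·-1.1111 - (1)·-0.2222) / (5) = -1.9333
  β = (-10 - (-4)·-2.2000 - (2)·-0.2222) / (9) = -2.0395
  γ = (-2 - (-4)·-2.2000 - (3)·-1.1111) / (9) = -0.8296
Iteration 3:
  α = (-11 - (1)·-2.0395 - (1)·-0.8296) / (5) = -1.6262
  β = (-10 - (-4)·-1.9333 - (2)·-0.8296) / (9) = -1.7860
  γ = (-2 - (-4)·-1.9333 - (3)·-2.0395) / (9) = -0.4016

-0.4016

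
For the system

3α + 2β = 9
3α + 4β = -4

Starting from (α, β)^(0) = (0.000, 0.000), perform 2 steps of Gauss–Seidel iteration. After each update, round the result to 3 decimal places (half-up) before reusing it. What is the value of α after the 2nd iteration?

Iteration 1:
  α = (9 - (2)·0.000) / (3) = 3.000
  β = (-4 - (3)·3.000) / (4) = -3.250
Iteration 2:
  α = (9 - (2)·-3.250) / (3) = 5.167
  β = (-4 - (3)·5.167) / (4) = -4.875

5.167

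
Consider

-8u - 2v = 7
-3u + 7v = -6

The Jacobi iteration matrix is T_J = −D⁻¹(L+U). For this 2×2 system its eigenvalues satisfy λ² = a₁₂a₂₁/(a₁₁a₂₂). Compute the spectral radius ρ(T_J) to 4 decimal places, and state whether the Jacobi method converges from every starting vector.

a₁₂a₂₁/(a₁₁a₂₂) = (-2)·(-3) / ((-8)·(7)) = -0.107143
ρ = √|-0.107143| = √0.107143 = 0.3273
ρ < 1, so Jacobi converges

0.3273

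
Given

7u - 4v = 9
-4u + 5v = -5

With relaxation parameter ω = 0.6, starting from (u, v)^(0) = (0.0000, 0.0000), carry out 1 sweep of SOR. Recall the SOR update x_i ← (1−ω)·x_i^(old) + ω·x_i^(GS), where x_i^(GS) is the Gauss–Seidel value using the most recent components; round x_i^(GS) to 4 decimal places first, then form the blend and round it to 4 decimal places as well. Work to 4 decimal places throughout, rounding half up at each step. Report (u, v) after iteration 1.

(0.7714, -0.2297)

Iteration 1:
  u: GS value = (9 - (-4)·0.0000) / (7) = 1.2857;  u ← (1−ω)·0.0000 + ω·1.2857 = 0.7714
  v: GS value = (-5 - (-4)·0.7714) / (5) = -0.3829;  v ← (1−ω)·0.0000 + ω·-0.3829 = -0.2297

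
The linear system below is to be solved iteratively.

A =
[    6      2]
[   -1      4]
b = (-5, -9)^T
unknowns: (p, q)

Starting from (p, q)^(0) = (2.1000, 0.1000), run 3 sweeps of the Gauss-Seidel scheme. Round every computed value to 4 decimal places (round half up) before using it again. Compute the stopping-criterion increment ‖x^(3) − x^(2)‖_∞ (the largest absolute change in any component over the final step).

0.0713

Iteration 1:
  p = (-5 - (2)·0.1000) / (6) = -0.8667
  q = (-9 - (-1)·-0.8667) / (4) = -2.4667
Iteration 2:
  p = (-5 - (2)·-2.4667) / (6) = -0.0111
  q = (-9 - (-1)·-0.0111) / (4) = -2.2528
Iteration 3:
  p = (-5 - (2)·-2.2528) / (6) = -0.0824
  q = (-9 - (-1)·-0.0824) / (4) = -2.2706
Change: (-0.0713, -0.0178) → max |·| = 0.0713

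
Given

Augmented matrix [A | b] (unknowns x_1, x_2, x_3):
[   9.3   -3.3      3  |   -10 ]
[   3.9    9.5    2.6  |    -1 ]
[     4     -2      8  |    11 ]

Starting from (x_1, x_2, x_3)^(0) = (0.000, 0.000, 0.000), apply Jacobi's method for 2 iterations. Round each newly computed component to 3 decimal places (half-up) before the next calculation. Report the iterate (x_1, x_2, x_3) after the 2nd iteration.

(-1.556, -0.040, 1.886)

Iteration 1:
  x_1 = (-10 - (-3.3)·0.000 - (3)·0.000) / (9.3) = -1.075
  x_2 = (-1 - (3.9)·0.000 - (2.6)·0.000) / (9.5) = -0.105
  x_3 = (11 - (4)·0.000 - (-2)·0.000) / (8) = 1.375
Iteration 2:
  x_1 = (-10 - (-3.3)·-0.105 - (3)·1.375) / (9.3) = -1.556
  x_2 = (-1 - (3.9)·-1.075 - (2.6)·1.375) / (9.5) = -0.040
  x_3 = (11 - (4)·-1.075 - (-2)·-0.105) / (8) = 1.886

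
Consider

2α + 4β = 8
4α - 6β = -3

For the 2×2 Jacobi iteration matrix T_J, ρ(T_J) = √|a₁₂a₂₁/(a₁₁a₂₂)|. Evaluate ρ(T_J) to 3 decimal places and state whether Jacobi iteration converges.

1.155

a₁₂a₂₁/(a₁₁a₂₂) = (4)·(4) / ((2)·(-6)) = -1.333333
ρ = √|-1.333333| = √1.333333 = 1.155
ρ > 1, so Jacobi diverges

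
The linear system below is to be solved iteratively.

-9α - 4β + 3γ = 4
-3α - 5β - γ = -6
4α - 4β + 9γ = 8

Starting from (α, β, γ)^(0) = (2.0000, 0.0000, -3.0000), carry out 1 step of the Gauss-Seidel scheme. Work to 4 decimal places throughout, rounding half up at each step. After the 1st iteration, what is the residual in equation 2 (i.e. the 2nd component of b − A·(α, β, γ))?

5.7158

Iteration 1:
  α = (4 - (-4)·0.0000 - (3)·-3.0000) / (-9) = -1.4444
  β = (-6 - (-3)·-1.4444 - (-1)·-3.0000) / (-5) = 2.6666
  γ = (8 - (4)·-1.4444 - (-4)·2.6666) / (9) = 2.7160
Residual b − A·x = (-6.4812, 5.7158, 0.0000)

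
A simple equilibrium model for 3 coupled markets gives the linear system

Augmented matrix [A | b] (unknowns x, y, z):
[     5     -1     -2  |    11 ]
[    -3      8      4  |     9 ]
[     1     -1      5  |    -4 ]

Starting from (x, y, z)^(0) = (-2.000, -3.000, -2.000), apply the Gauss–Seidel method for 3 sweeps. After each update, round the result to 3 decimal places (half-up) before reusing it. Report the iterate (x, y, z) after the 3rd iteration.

Iteration 1:
  x = (11 - (-1)·-3.000 - (-2)·-2.000) / (5) = 0.800
  y = (9 - (-3)·0.800 - (4)·-2.000) / (8) = 2.425
  z = (-4 - (1)·0.800 - (-1)·2.425) / (5) = -0.475
Iteration 2:
  x = (11 - (-1)·2.425 - (-2)·-0.475) / (5) = 2.495
  y = (9 - (-3)·2.495 - (4)·-0.475) / (8) = 2.298
  z = (-4 - (1)·2.495 - (-1)·2.298) / (5) = -0.839
Iteration 3:
  x = (11 - (-1)·2.298 - (-2)·-0.839) / (5) = 2.324
  y = (9 - (-3)·2.324 - (4)·-0.839) / (8) = 2.416
  z = (-4 - (1)·2.324 - (-1)·2.416) / (5) = -0.782

(2.324, 2.416, -0.782)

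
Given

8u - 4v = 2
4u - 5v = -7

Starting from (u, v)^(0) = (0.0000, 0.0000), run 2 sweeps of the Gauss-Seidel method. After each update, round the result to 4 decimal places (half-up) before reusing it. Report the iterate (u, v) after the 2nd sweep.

(1.0500, 2.2400)

Iteration 1:
  u = (2 - (-4)·0.0000) / (8) = 0.2500
  v = (-7 - (4)·0.2500) / (-5) = 1.6000
Iteration 2:
  u = (2 - (-4)·1.6000) / (8) = 1.0500
  v = (-7 - (4)·1.0500) / (-5) = 2.2400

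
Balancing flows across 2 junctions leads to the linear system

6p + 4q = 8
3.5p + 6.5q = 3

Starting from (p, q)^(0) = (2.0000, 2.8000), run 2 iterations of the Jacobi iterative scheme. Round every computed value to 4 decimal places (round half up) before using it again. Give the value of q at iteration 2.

Iteration 1:
  p = (8 - (4)·2.8000) / (6) = -0.5333
  q = (3 - (3.5)·2.0000) / (6.5) = -0.6154
Iteration 2:
  p = (8 - (4)·-0.6154) / (6) = 1.7436
  q = (3 - (3.5)·-0.5333) / (6.5) = 0.7487

0.7487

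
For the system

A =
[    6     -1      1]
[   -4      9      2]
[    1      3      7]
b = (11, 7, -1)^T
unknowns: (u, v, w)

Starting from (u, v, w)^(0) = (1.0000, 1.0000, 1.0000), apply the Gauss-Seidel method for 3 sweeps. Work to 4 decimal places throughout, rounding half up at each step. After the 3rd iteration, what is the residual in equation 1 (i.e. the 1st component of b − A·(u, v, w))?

0.2236

Iteration 1:
  u = (11 - (-1)·1.0000 - (1)·1.0000) / (6) = 1.8333
  v = (7 - (-4)·1.8333 - (2)·1.0000) / (9) = 1.3704
  w = (-1 - (1)·1.8333 - (3)·1.3704) / (7) = -0.9921
Iteration 2:
  u = (11 - (-1)·1.3704 - (1)·-0.9921) / (6) = 2.2271
  v = (7 - (-4)·2.2271 - (2)·-0.9921) / (9) = 1.9881
  w = (-1 - (1)·2.2271 - (3)·1.9881) / (7) = -1.3131
Iteration 3:
  u = (11 - (-1)·1.9881 - (1)·-1.3131) / (6) = 2.3835
  v = (7 - (-4)·2.3835 - (2)·-1.3131) / (9) = 2.1289
  w = (-1 - (1)·2.3835 - (3)·2.1289) / (7) = -1.3957
Residual b − A·x = (0.2236, 0.1653, -0.0003)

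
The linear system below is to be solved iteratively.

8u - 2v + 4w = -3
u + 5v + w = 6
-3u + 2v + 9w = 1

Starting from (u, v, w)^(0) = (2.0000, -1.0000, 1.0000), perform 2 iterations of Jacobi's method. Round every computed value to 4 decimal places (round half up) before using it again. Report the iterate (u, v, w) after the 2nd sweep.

Iteration 1:
  u = (-3 - (-2)·-1.0000 - (4)·1.0000) / (8) = -1.1250
  v = (6 - (1)·2.0000 - (1)·1.0000) / (5) = 0.6000
  w = (1 - (-3)·2.0000 - (2)·-1.0000) / (9) = 1.0000
Iteration 2:
  u = (-3 - (-2)·0.6000 - (4)·1.0000) / (8) = -0.7250
  v = (6 - (1)·-1.1250 - (1)·1.0000) / (5) = 1.2250
  w = (1 - (-3)·-1.1250 - (2)·0.6000) / (9) = -0.3972

(-0.7250, 1.2250, -0.3972)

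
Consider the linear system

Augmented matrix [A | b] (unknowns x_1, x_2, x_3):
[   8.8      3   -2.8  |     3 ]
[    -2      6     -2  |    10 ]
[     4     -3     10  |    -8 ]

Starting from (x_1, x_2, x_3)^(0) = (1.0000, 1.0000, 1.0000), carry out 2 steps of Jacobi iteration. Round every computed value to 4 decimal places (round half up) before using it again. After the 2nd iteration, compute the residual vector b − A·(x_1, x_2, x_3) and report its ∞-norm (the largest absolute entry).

Iteration 1:
  x_1 = (3 - (3)·1.0000 - (-2.8)·1.0000) / (8.8) = 0.3182
  x_2 = (10 - (-2)·1.0000 - (-2)·1.0000) / (6) = 2.3333
  x_3 = (-8 - (4)·1.0000 - (-3)·1.0000) / (10) = -0.9000
Iteration 2:
  x_1 = (3 - (3)·2.3333 - (-2.8)·-0.9000) / (8.8) = -0.7409
  x_2 = (10 - (-2)·0.3182 - (-2)·-0.9000) / (6) = 1.4727
  x_3 = (-8 - (4)·0.3182 - (-3)·2.3333) / (10) = -0.2273
Residual b − A·x = (4.4654, -0.7726, 1.6547); ∞-norm = 4.4654

4.4654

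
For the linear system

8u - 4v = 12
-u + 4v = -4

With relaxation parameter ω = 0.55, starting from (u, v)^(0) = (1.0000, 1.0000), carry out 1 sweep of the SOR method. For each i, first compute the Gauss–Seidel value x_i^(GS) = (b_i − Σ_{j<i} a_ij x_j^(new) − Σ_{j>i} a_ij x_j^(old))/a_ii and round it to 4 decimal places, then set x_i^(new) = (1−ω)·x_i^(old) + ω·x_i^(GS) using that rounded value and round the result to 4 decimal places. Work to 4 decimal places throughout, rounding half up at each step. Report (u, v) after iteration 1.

(1.5500, 0.1131)

Iteration 1:
  u: GS value = (12 - (-4)·1.0000) / (8) = 2.0000;  u ← (1−ω)·1.0000 + ω·2.0000 = 1.5500
  v: GS value = (-4 - (-1)·1.5500) / (4) = -0.6125;  v ← (1−ω)·1.0000 + ω·-0.6125 = 0.1131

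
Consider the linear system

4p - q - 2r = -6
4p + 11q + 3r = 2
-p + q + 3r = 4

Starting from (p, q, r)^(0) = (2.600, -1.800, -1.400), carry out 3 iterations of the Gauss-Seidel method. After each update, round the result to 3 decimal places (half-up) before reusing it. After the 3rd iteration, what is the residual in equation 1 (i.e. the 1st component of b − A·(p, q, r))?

0.020

Iteration 1:
  p = (-6 - (-1)·-1.800 - (-2)·-1.400) / (4) = -2.650
  q = (2 - (4)·-2.650 - (3)·-1.400) / (11) = 1.527
  r = (4 - (-1)·-2.650 - (1)·1.527) / (3) = -0.059
Iteration 2:
  p = (-6 - (-1)·1.527 - (-2)·-0.059) / (4) = -1.148
  q = (2 - (4)·-1.148 - (3)·-0.059) / (11) = 0.615
  r = (4 - (-1)·-1.148 - (1)·0.615) / (3) = 0.746
Iteration 3:
  p = (-6 - (-1)·0.615 - (-2)·0.746) / (4) = -0.973
  q = (2 - (4)·-0.973 - (3)·0.746) / (11) = 0.332
  r = (4 - (-1)·-0.973 - (1)·0.332) / (3) = 0.898
Residual b − A·x = (0.020, -0.454, 0.001)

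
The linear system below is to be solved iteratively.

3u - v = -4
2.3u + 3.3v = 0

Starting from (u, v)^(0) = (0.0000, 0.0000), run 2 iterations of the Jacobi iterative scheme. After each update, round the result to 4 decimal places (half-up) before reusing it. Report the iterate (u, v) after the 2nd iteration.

(-1.3333, 0.9293)

Iteration 1:
  u = (-4 - (-1)·0.0000) / (3) = -1.3333
  v = (0 - (2.3)·0.0000) / (3.3) = 0.0000
Iteration 2:
  u = (-4 - (-1)·0.0000) / (3) = -1.3333
  v = (0 - (2.3)·-1.3333) / (3.3) = 0.9293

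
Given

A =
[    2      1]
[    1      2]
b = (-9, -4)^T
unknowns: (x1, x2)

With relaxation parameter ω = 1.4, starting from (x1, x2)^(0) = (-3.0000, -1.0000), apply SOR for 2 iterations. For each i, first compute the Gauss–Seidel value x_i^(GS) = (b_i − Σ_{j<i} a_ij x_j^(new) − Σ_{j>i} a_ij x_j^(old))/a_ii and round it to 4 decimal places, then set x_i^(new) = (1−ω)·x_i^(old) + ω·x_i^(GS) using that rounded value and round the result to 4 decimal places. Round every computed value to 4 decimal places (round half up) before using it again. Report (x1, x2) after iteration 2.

Iteration 1:
  x1: GS value = (-9 - (1)·-1.0000) / (2) = -4.0000;  x1 ← (1−ω)·-3.0000 + ω·-4.0000 = -4.4000
  x2: GS value = (-4 - (1)·-4.4000) / (2) = 0.2000;  x2 ← (1−ω)·-1.0000 + ω·0.2000 = 0.6800
Iteration 2:
  x1: GS value = (-9 - (1)·0.6800) / (2) = -4.8400;  x1 ← (1−ω)·-4.4000 + ω·-4.8400 = -5.0160
  x2: GS value = (-4 - (1)·-5.0160) / (2) = 0.5080;  x2 ← (1−ω)·0.6800 + ω·0.5080 = 0.4392

(-5.0160, 0.4392)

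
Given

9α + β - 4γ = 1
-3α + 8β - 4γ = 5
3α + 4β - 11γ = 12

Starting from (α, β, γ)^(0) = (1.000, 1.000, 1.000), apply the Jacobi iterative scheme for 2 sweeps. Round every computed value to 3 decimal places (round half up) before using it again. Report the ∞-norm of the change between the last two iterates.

0.936

Iteration 1:
  α = (1 - (1)·1.000 - (-4)·1.000) / (9) = 0.444
  β = (5 - (-3)·1.000 - (-4)·1.000) / (8) = 1.500
  γ = (12 - (3)·1.000 - (4)·1.000) / (-11) = -0.455
Iteration 2:
  α = (1 - (1)·1.500 - (-4)·-0.455) / (9) = -0.258
  β = (5 - (-3)·0.444 - (-4)·-0.455) / (8) = 0.564
  γ = (12 - (3)·0.444 - (4)·1.500) / (-11) = -0.424
Change: (-0.702, -0.936, 0.031) → max |·| = 0.936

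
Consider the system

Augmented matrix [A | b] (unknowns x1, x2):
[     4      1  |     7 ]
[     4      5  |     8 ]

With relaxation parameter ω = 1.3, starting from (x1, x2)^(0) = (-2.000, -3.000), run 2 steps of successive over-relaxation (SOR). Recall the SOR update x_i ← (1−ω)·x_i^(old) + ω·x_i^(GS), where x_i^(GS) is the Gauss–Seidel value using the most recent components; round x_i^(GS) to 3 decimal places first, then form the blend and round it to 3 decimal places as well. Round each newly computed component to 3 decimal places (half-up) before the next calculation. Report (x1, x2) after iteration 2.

Iteration 1:
  x1: GS value = (7 - (1)·-3.000) / (4) = 2.500;  x1 ← (1−ω)·-2.000 + ω·2.500 = 3.850
  x2: GS value = (8 - (4)·3.850) / (5) = -1.480;  x2 ← (1−ω)·-3.000 + ω·-1.480 = -1.024
Iteration 2:
  x1: GS value = (7 - (1)·-1.024) / (4) = 2.006;  x1 ← (1−ω)·3.850 + ω·2.006 = 1.453
  x2: GS value = (8 - (4)·1.453) / (5) = 0.438;  x2 ← (1−ω)·-1.024 + ω·0.438 = 0.877

(1.453, 0.877)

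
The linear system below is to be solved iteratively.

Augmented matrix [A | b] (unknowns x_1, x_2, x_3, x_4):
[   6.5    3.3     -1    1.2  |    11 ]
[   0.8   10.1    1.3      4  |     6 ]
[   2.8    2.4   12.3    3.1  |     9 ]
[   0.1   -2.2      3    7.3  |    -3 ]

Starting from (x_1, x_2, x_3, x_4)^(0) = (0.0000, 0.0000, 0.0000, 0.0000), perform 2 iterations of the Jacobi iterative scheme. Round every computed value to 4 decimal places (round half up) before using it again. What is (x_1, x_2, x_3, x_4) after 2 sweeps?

Iteration 1:
  x_1 = (11 - (3.3)·0.0000 - (-1)·0.0000 - (1.2)·0.0000) / (6.5) = 1.6923
  x_2 = (6 - (0.8)·0.0000 - (1.3)·0.0000 - (4)·0.0000) / (10.1) = 0.5941
  x_3 = (9 - (2.8)·0.0000 - (2.4)·0.0000 - (3.1)·0.0000) / (12.3) = 0.7317
  x_4 = (-3 - (0.1)·0.0000 - (-2.2)·0.0000 - (3)·0.0000) / (7.3) = -0.4110
Iteration 2:
  x_1 = (11 - (3.3)·0.5941 - (-1)·0.7317 - (1.2)·-0.4110) / (6.5) = 1.5791
  x_2 = (6 - (0.8)·1.6923 - (1.3)·0.7317 - (4)·-0.4110) / (10.1) = 0.5286
  x_3 = (9 - (2.8)·1.6923 - (2.4)·0.5941 - (3.1)·-0.4110) / (12.3) = 0.3341
  x_4 = (-3 - (0.1)·1.6923 - (-2.2)·0.5941 - (3)·0.7317) / (7.3) = -0.5558

(1.5791, 0.5286, 0.3341, -0.5558)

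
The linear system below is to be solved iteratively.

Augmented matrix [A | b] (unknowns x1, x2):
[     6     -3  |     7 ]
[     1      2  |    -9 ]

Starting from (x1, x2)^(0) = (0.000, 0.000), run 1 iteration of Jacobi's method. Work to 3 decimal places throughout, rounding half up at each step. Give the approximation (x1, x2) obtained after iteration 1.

Iteration 1:
  x1 = (7 - (-3)·0.000) / (6) = 1.167
  x2 = (-9 - (1)·0.000) / (2) = -4.500

(1.167, -4.500)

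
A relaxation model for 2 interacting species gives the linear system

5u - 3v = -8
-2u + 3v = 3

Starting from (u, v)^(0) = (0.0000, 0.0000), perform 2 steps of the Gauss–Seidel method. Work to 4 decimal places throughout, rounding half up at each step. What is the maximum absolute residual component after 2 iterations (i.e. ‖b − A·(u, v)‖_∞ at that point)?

0.0799

Iteration 1:
  u = (-8 - (-3)·0.0000) / (5) = -1.6000
  v = (3 - (-2)·-1.6000) / (3) = -0.0667
Iteration 2:
  u = (-8 - (-3)·-0.0667) / (5) = -1.6400
  v = (3 - (-2)·-1.6400) / (3) = -0.0933
Residual b − A·x = (-0.0799, -0.0001); ∞-norm = 0.0799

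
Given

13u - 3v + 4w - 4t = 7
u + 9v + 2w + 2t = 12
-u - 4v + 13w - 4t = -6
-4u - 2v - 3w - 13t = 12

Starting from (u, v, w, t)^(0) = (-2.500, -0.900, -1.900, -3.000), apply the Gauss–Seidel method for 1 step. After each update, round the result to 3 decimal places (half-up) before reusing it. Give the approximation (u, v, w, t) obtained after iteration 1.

(-0.008, 2.423, -0.640, -1.146)

Iteration 1:
  u = (7 - (-3)·-0.900 - (4)·-1.900 - (-4)·-3.000) / (13) = -0.008
  v = (12 - (1)·-0.008 - (2)·-1.900 - (2)·-3.000) / (9) = 2.423
  w = (-6 - (-1)·-0.008 - (-4)·2.423 - (-4)·-3.000) / (13) = -0.640
  t = (12 - (-4)·-0.008 - (-2)·2.423 - (-3)·-0.640) / (-13) = -1.146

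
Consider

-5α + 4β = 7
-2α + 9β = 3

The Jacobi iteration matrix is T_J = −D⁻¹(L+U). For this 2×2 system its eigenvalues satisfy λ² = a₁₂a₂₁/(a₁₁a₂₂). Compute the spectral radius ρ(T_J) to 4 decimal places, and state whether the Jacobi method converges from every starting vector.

a₁₂a₂₁/(a₁₁a₂₂) = (4)·(-2) / ((-5)·(9)) = 0.177778
ρ = √|0.177778| = √0.177778 = 0.4216
ρ < 1, so Jacobi converges

0.4216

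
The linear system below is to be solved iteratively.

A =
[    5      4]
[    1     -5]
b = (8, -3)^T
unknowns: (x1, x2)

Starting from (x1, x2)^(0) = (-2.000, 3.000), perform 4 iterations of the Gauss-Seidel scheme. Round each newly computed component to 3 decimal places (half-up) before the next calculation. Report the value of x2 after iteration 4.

Iteration 1:
  x1 = (8 - (4)·3.000) / (5) = -0.800
  x2 = (-3 - (1)·-0.800) / (-5) = 0.440
Iteration 2:
  x1 = (8 - (4)·0.440) / (5) = 1.248
  x2 = (-3 - (1)·1.248) / (-5) = 0.850
Iteration 3:
  x1 = (8 - (4)·0.850) / (5) = 0.920
  x2 = (-3 - (1)·0.920) / (-5) = 0.784
Iteration 4:
  x1 = (8 - (4)·0.784) / (5) = 0.973
  x2 = (-3 - (1)·0.973) / (-5) = 0.795

0.795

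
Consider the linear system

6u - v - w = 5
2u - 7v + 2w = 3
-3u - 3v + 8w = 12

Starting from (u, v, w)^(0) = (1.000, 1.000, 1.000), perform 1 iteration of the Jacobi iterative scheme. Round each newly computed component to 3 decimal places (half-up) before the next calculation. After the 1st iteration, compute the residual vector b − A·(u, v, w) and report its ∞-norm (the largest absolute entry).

Iteration 1:
  u = (5 - (-1)·1.000 - (-1)·1.000) / (6) = 1.167
  v = (3 - (2)·1.000 - (2)·1.000) / (-7) = 0.143
  w = (12 - (-3)·1.000 - (-3)·1.000) / (8) = 2.250
Residual b − A·x = (0.391, -2.833, -2.070); ∞-norm = 2.833

2.833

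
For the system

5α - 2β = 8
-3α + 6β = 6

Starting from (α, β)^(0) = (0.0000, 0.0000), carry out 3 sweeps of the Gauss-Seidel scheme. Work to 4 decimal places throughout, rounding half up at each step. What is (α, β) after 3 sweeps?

(2.4640, 2.2320)

Iteration 1:
  α = (8 - (-2)·0.0000) / (5) = 1.6000
  β = (6 - (-3)·1.6000) / (6) = 1.8000
Iteration 2:
  α = (8 - (-2)·1.8000) / (5) = 2.3200
  β = (6 - (-3)·2.3200) / (6) = 2.1600
Iteration 3:
  α = (8 - (-2)·2.1600) / (5) = 2.4640
  β = (6 - (-3)·2.4640) / (6) = 2.2320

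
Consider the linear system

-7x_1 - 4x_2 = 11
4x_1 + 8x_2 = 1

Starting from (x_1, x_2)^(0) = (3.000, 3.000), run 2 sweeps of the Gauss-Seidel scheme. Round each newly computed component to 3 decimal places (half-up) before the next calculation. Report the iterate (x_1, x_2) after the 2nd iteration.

Iteration 1:
  x_1 = (11 - (-4)·3.000) / (-7) = -3.286
  x_2 = (1 - (4)·-3.286) / (8) = 1.768
Iteration 2:
  x_1 = (11 - (-4)·1.768) / (-7) = -2.582
  x_2 = (1 - (4)·-2.582) / (8) = 1.416

(-2.582, 1.416)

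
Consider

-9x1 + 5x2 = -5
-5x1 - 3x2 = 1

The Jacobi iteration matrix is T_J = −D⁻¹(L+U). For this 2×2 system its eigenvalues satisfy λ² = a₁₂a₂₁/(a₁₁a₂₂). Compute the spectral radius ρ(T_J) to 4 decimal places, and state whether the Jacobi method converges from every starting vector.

0.9623

a₁₂a₂₁/(a₁₁a₂₂) = (5)·(-5) / ((-9)·(-3)) = -0.925926
ρ = √|-0.925926| = √0.925926 = 0.9623
ρ < 1, so Jacobi converges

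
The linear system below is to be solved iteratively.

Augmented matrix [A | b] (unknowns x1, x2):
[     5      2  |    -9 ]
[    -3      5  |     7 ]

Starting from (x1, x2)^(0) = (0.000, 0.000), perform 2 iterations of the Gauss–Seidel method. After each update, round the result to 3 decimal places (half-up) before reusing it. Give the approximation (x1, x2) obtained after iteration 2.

Iteration 1:
  x1 = (-9 - (2)·0.000) / (5) = -1.800
  x2 = (7 - (-3)·-1.800) / (5) = 0.320
Iteration 2:
  x1 = (-9 - (2)·0.320) / (5) = -1.928
  x2 = (7 - (-3)·-1.928) / (5) = 0.243

(-1.928, 0.243)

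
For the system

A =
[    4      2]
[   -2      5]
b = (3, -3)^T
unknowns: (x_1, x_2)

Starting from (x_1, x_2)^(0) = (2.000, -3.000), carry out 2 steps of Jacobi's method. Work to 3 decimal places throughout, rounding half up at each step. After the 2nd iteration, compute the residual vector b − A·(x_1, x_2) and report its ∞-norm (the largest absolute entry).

3.200

Iteration 1:
  x_1 = (3 - (2)·-3.000) / (4) = 2.250
  x_2 = (-3 - (-2)·2.000) / (5) = 0.200
Iteration 2:
  x_1 = (3 - (2)·0.200) / (4) = 0.650
  x_2 = (-3 - (-2)·2.250) / (5) = 0.300
Residual b − A·x = (-0.200, -3.200); ∞-norm = 3.200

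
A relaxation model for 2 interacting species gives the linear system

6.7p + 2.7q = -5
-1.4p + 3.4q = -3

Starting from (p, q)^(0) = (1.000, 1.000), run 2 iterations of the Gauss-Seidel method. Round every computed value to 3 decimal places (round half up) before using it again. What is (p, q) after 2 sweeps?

Iteration 1:
  p = (-5 - (2.7)·1.000) / (6.7) = -1.149
  q = (-3 - (-1.4)·-1.149) / (3.4) = -1.355
Iteration 2:
  p = (-5 - (2.7)·-1.355) / (6.7) = -0.200
  q = (-3 - (-1.4)·-0.200) / (3.4) = -0.965

(-0.200, -0.965)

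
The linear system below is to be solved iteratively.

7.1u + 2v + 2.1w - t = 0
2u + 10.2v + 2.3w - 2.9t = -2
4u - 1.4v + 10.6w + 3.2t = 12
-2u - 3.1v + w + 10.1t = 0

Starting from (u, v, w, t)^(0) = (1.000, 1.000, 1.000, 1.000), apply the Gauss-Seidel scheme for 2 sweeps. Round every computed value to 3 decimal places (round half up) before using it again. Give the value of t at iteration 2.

-0.312

Iteration 1:
  u = (0 - (2)·1.000 - (2.1)·1.000 - (-1)·1.000) / (7.1) = -0.437
  v = (-2 - (2)·-0.437 - (2.3)·1.000 - (-2.9)·1.000) / (10.2) = -0.052
  w = (12 - (4)·-0.437 - (-1.4)·-0.052 - (3.2)·1.000) / (10.6) = 0.988
  t = (0 - (-2)·-0.437 - (-3.1)·-0.052 - (1)·0.988) / (10.1) = -0.200
Iteration 2:
  u = (0 - (2)·-0.052 - (2.1)·0.988 - (-1)·-0.200) / (7.1) = -0.306
  v = (-2 - (2)·-0.306 - (2.3)·0.988 - (-2.9)·-0.200) / (10.2) = -0.416
  w = (12 - (4)·-0.306 - (-1.4)·-0.416 - (3.2)·-0.200) / (10.6) = 1.253
  t = (0 - (-2)·-0.306 - (-3.1)·-0.416 - (1)·1.253) / (10.1) = -0.312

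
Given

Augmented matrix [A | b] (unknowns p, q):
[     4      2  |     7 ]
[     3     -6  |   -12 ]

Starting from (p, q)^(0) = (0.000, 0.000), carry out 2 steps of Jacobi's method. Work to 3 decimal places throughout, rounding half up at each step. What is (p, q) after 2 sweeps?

Iteration 1:
  p = (7 - (2)·0.000) / (4) = 1.750
  q = (-12 - (3)·0.000) / (-6) = 2.000
Iteration 2:
  p = (7 - (2)·2.000) / (4) = 0.750
  q = (-12 - (3)·1.750) / (-6) = 2.875

(0.750, 2.875)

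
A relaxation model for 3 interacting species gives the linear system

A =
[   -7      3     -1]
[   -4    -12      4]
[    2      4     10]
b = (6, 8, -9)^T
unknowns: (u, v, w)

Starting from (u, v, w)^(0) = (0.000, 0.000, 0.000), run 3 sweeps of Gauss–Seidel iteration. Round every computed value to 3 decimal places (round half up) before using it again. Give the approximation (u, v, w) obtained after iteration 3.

Iteration 1:
  u = (6 - (3)·0.000 - (-1)·0.000) / (-7) = -0.857
  v = (8 - (-4)·-0.857 - (4)·0.000) / (-12) = -0.381
  w = (-9 - (2)·-0.857 - (4)·-0.381) / (10) = -0.576
Iteration 2:
  u = (6 - (3)·-0.381 - (-1)·-0.576) / (-7) = -0.938
  v = (8 - (-4)·-0.938 - (4)·-0.576) / (-12) = -0.546
  w = (-9 - (2)·-0.938 - (4)·-0.546) / (10) = -0.494
Iteration 3:
  u = (6 - (3)·-0.546 - (-1)·-0.494) / (-7) = -1.021
  v = (8 - (-4)·-1.021 - (4)·-0.494) / (-12) = -0.491
  w = (-9 - (2)·-1.021 - (4)·-0.491) / (10) = -0.499

(-1.021, -0.491, -0.499)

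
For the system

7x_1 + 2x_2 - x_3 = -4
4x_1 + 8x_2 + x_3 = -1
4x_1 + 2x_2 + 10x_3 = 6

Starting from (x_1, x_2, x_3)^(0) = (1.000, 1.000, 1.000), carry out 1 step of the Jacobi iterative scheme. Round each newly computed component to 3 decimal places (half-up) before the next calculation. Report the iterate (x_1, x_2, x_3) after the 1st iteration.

(-0.714, -0.750, 0.000)

Iteration 1:
  x_1 = (-4 - (2)·1.000 - (-1)·1.000) / (7) = -0.714
  x_2 = (-1 - (4)·1.000 - (1)·1.000) / (8) = -0.750
  x_3 = (6 - (4)·1.000 - (2)·1.000) / (10) = 0.000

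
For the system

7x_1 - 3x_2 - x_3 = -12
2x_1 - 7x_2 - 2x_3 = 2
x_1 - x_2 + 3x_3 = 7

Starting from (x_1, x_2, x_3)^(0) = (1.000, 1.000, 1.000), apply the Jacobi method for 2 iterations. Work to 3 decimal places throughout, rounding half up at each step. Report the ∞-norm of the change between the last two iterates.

0.993

Iteration 1:
  x_1 = (-12 - (-3)·1.000 - (-1)·1.000) / (7) = -1.143
  x_2 = (2 - (2)·1.000 - (-2)·1.000) / (-7) = -0.286
  x_3 = (7 - (1)·1.000 - (-1)·1.000) / (3) = 2.333
Iteration 2:
  x_1 = (-12 - (-3)·-0.286 - (-1)·2.333) / (7) = -1.504
  x_2 = (2 - (2)·-1.143 - (-2)·2.333) / (-7) = -1.279
  x_3 = (7 - (1)·-1.143 - (-1)·-0.286) / (3) = 2.619
Change: (-0.361, -0.993, 0.286) → max |·| = 0.993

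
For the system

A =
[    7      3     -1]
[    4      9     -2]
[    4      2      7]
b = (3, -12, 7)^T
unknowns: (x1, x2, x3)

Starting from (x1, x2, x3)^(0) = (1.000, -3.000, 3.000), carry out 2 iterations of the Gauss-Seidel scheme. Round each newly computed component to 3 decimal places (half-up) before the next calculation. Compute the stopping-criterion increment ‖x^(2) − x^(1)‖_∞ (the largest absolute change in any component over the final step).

Iteration 1:
  x1 = (3 - (3)·-3.000 - (-1)·3.000) / (7) = 2.143
  x2 = (-12 - (4)·2.143 - (-2)·3.000) / (9) = -1.619
  x3 = (7 - (4)·2.143 - (2)·-1.619) / (7) = 0.238
Iteration 2:
  x1 = (3 - (3)·-1.619 - (-1)·0.238) / (7) = 1.156
  x2 = (-12 - (4)·1.156 - (-2)·0.238) / (9) = -1.794
  x3 = (7 - (4)·1.156 - (2)·-1.794) / (7) = 0.852
Change: (-0.987, -0.175, 0.614) → max |·| = 0.987

0.987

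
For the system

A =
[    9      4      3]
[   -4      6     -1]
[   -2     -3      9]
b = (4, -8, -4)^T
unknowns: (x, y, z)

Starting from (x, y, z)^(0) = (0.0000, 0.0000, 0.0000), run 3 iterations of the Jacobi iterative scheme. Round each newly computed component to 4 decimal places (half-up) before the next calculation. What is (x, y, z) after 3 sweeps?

(1.2016, -0.6749, -0.5514)

Iteration 1:
  x = (4 - (4)·0.0000 - (3)·0.0000) / (9) = 0.4444
  y = (-8 - (-4)·0.0000 - (-1)·0.0000) / (6) = -1.3333
  z = (-4 - (-2)·0.0000 - (-3)·0.0000) / (9) = -0.4444
Iteration 2:
  x = (4 - (4)·-1.3333 - (3)·-0.4444) / (9) = 1.1852
  y = (-8 - (-4)·0.4444 - (-1)·-0.4444) / (6) = -1.1111
  z = (-4 - (-2)·0.4444 - (-3)·-1.3333) / (9) = -0.7901
Iteration 3:
  x = (4 - (4)·-1.1111 - (3)·-0.7901) / (9) = 1.2016
  y = (-8 - (-4)·1.1852 - (-1)·-0.7901) / (6) = -0.6749
  z = (-4 - (-2)·1.1852 - (-3)·-1.1111) / (9) = -0.5514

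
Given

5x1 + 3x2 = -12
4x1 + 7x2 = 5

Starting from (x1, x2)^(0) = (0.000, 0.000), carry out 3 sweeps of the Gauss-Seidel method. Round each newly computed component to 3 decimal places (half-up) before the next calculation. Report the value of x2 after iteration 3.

3.046

Iteration 1:
  x1 = (-12 - (3)·0.000) / (5) = -2.400
  x2 = (5 - (4)·-2.400) / (7) = 2.086
Iteration 2:
  x1 = (-12 - (3)·2.086) / (5) = -3.652
  x2 = (5 - (4)·-3.652) / (7) = 2.801
Iteration 3:
  x1 = (-12 - (3)·2.801) / (5) = -4.081
  x2 = (5 - (4)·-4.081) / (7) = 3.046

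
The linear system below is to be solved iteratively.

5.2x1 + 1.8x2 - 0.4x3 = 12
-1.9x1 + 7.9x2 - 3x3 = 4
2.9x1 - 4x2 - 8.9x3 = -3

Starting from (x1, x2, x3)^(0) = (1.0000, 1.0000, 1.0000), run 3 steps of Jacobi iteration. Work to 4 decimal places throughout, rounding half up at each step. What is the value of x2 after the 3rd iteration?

Iteration 1:
  x1 = (12 - (1.8)·1.0000 - (-0.4)·1.0000) / (5.2) = 2.0385
  x2 = (4 - (-1.9)·1.0000 - (-3)·1.0000) / (7.9) = 1.1266
  x3 = (-3 - (2.9)·1.0000 - (-4)·1.0000) / (-8.9) = 0.2135
Iteration 2:
  x1 = (12 - (1.8)·1.1266 - (-0.4)·0.2135) / (5.2) = 1.9341
  x2 = (4 - (-1.9)·2.0385 - (-3)·0.2135) / (7.9) = 1.0777
  x3 = (-3 - (2.9)·2.0385 - (-4)·1.1266) / (-8.9) = 0.4950
Iteration 3:
  x1 = (12 - (1.8)·1.0777 - (-0.4)·0.4950) / (5.2) = 1.9727
  x2 = (4 - (-1.9)·1.9341 - (-3)·0.4950) / (7.9) = 1.1595
  x3 = (-3 - (2.9)·1.9341 - (-4)·1.0777) / (-8.9) = 0.4829

1.1595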